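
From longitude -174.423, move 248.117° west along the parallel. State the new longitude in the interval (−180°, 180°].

-62.540°

Start at -174.423°; shift −248.117° → -422.540°.
-422.540° lies outside (−180°, 180°]; add 360° → -62.540°.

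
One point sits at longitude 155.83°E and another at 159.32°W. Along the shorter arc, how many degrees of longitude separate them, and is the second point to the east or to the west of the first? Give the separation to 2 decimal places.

44.85° east

Raw difference: -159.32 − 155.83 = -315.15°.
Normalise into (−180°, 180°]: -315.15° + 360° = 44.85°.
Positive ⇒ the second point lies to the east; separation 44.85°.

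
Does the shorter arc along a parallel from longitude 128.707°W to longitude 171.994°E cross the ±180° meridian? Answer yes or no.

Yes

Naïve |171.994 − -128.707| = 300.701° > 180°, so the shorter arc goes the other way round — across 180°.
Signed shortest Δλ = ((171.994 − -128.707 + 180) mod 360) − 180 = -59.299°.
Going west by 59.299° from -128.707° passes through 180° before reaching +171.994°.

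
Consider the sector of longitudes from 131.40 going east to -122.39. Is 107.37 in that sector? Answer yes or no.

Band width going east from +131.40° to -122.39°: ((-122.39 − 131.40) mod 360) = 106.21°.
Offset of +107.37° east of the west edge: ((107.37 − 131.40) mod 360) = 335.97°.
335.97° > 106.21° ⇒ outside.

No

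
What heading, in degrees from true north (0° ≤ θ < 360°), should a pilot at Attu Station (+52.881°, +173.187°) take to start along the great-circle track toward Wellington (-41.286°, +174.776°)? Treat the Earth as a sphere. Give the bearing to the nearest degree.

179°

Δλ = 174.776 − 173.187 = 1.589°.
θ = atan2( sin Δλ · cos φ₂ , cos φ₁ · sin φ₂ − sin φ₁ · cos φ₂ · cos Δλ )
  = atan2(0.02084, -0.99713) = 178.803° → normalised to [0°, 360°): 178.803°.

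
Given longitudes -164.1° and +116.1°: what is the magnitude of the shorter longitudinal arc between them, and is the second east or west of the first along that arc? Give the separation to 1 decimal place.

Raw difference: 116.1 − -164.1 = 280.2°.
Normalise into (−180°, 180°]: 280.2° − 360° = -79.8°.
Negative ⇒ the second point lies to the west; separation 79.8°.

79.8° west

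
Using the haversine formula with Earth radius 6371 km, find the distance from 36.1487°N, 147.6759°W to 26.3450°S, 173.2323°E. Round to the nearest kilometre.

Δλ = 173.2323 − -147.6759 = 320.9082°; wrapped into (−180°, 180°]: -39.0918°.
Δφ = -26.3450 − 36.1487 = -62.4937°.
a = sin²(Δφ/2) + cos φ₁ · cos φ₂ · sin²(Δλ/2) = 0.350073.
c = 2·atan2(√a, √(1−a)) = 1.26626 rad → d = 6371·c ≈ 8067.32 km.

8067 km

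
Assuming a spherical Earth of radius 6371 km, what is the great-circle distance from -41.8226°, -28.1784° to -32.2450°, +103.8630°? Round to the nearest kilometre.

10430 km

Δλ = 103.8630 − -28.1784 = 132.0414°.
Δφ = -32.2450 − -41.8226 = 9.5776°.
a = sin²(Δφ/2) + cos φ₁ · cos φ₂ · sin²(Δλ/2) = 0.533150.
c = 2·atan2(√a, √(1−a)) = 1.63715 rad → d = 6371·c ≈ 10430.25 km.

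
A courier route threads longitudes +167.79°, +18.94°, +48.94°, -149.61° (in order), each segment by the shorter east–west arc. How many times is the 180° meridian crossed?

Leg 1: +167.79° → +18.94°, shortest Δλ = -148.85° (west) — does not cross 180°.
Leg 2: +18.94° → +48.94°, shortest Δλ = 30.0° (east) — does not cross 180°.
Leg 3: +48.94° → -149.61°, shortest Δλ = 161.45° (east) — crosses 180°.
Total crossings: 1.

1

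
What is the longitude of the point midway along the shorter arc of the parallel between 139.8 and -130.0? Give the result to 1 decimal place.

Signed shortest Δλ from +139.8° to -130.0° is +90.2°.
Midpoint longitude = +139.8° + (+90.2°)/2 = +139.8° + 45.1° = +184.9°.
Normalise into (−180°, 180°]: -175.1°.
(The naïve average (+139.8 + -130.0)/2 = 4.9° is on the wrong side of the globe.)

-175.1°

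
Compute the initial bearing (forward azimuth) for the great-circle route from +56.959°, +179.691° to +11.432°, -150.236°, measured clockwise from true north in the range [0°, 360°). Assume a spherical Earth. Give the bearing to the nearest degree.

Δλ = -150.236 − 179.691 = -329.927°; wrapped into (−180°, 180°]: 30.073°.
θ = atan2( sin Δλ · cos φ₂ , cos φ₁ · sin φ₂ − sin φ₁ · cos φ₂ · cos Δλ )
  = atan2(0.49116, -0.60298) = 140.835° → normalised to [0°, 360°): 140.835°.

141°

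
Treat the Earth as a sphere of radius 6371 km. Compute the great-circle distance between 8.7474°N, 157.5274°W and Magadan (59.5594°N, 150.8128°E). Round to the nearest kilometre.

7093 km

Δλ = 150.8128 − -157.5274 = 308.3402°; wrapped into (−180°, 180°]: -51.6598°.
Δφ = 59.5594 − 8.7474 = 50.8120°.
a = sin²(Δφ/2) + cos φ₁ · cos φ₂ · sin²(Δλ/2) = 0.279127.
c = 2·atan2(√a, √(1−a)) = 1.11325 rad → d = 6371·c ≈ 7092.53 km.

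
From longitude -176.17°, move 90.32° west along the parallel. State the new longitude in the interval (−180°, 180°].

+93.51°

Start at -176.17°; shift −90.32° → -266.49°.
-266.49° lies outside (−180°, 180°]; add 360° → +93.51°.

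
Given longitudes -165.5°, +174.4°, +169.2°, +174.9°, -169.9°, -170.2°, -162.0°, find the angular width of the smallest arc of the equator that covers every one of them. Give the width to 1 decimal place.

28.8°

Sort the longitudes: -170.2°, -169.9°, -165.5°, -162.0°, +169.2°, +174.4°, +174.9°.
Eastward gaps between consecutive values (wrapping around): 0.3°, 4.4°, 3.5°, 331.2°, 5.2°, 0.5°, 14.9°.
Largest gap = 331.2° ⇒ minimal covering band is its complement: 360° − 331.2° = 28.8°.
Band runs from +169.2° eastward to -162.0°, crossing the antimeridian.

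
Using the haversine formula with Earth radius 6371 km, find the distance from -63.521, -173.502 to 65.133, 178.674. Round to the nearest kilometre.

Δλ = 178.674 − -173.502 = 352.176°; wrapped into (−180°, 180°]: -7.824°.
Δφ = 65.133 − -63.521 = 128.654°.
a = sin²(Δφ/2) + cos φ₁ · cos φ₂ · sin²(Δλ/2) = 0.813181.
c = 2·atan2(√a, √(1−a)) = 2.24767 rad → d = 6371·c ≈ 14319.92 km.

14320 km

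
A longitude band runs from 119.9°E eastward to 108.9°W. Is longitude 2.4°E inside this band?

No

Band width going east from +119.9° to -108.9°: ((-108.9 − 119.9) mod 360) = 131.2°.
Offset of +2.4° east of the west edge: ((2.4 − 119.9) mod 360) = 242.5°.
242.5° > 131.2° ⇒ outside.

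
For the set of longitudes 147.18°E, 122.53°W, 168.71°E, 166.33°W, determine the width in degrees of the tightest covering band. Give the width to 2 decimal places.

90.29°

Sort the longitudes: -166.33°, -122.53°, +147.18°, +168.71°.
Eastward gaps between consecutive values (wrapping around): 43.80°, 269.71°, 21.53°, 24.96°.
Largest gap = 269.71° ⇒ minimal covering band is its complement: 360° − 269.71° = 90.29°.
Band runs from +147.18° eastward to -122.53°, crossing the antimeridian.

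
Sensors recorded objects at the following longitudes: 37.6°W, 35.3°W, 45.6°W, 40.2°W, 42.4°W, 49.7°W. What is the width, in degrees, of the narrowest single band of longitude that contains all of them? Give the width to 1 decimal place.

14.4°

Sort the longitudes: -49.7°, -45.6°, -42.4°, -40.2°, -37.6°, -35.3°.
Eastward gaps between consecutive values (wrapping around): 4.1°, 3.2°, 2.2°, 2.6°, 2.3°, 345.6°.
Largest gap = 345.6° ⇒ minimal covering band is its complement: 360° − 345.6° = 14.4°.
Band runs from -49.7° eastward to -35.3°.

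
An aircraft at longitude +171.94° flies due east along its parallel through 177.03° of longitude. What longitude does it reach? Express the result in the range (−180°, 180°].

Start at +171.94°; shift +177.03° → +348.97°.
+348.97° lies outside (−180°, 180°]; subtract 360° → -11.03°.

-11.03°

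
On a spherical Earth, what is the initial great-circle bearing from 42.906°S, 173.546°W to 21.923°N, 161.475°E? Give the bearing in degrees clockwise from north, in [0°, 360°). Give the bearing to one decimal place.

Δλ = 161.475 − -173.546 = 335.021°; wrapped into (−180°, 180°]: -24.979°.
θ = atan2( sin Δλ · cos φ₂ , cos φ₁ · sin φ₂ − sin φ₁ · cos φ₂ · cos Δλ )
  = atan2(-0.39175, 0.84597) = -24.848° → normalised to [0°, 360°): 335.152°.

335.2°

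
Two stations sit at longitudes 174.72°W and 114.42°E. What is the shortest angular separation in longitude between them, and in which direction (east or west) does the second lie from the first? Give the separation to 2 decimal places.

70.86° west

Raw difference: 114.42 − -174.72 = 289.14°.
Normalise into (−180°, 180°]: 289.14° − 360° = -70.86°.
Negative ⇒ the second point lies to the west; separation 70.86°.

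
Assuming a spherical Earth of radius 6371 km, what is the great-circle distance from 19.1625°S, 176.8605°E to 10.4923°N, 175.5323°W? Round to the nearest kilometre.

3401 km

Δλ = -175.5323 − 176.8605 = -352.3928°; wrapped into (−180°, 180°]: 7.6072°.
Δφ = 10.4923 − -19.1625 = 29.6548°.
a = sin²(Δφ/2) + cos φ₁ · cos φ₂ · sin²(Δλ/2) = 0.069576.
c = 2·atan2(√a, √(1−a)) = 0.53386 rad → d = 6371·c ≈ 3401.24 km.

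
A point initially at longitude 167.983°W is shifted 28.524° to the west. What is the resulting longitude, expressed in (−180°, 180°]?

163.493°E

Start at -167.983°; shift −28.524° → -196.507°.
-196.507° lies outside (−180°, 180°]; add 360° → +163.493°.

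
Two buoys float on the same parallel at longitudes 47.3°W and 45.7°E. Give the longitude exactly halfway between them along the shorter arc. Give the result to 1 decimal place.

0.8°W

Signed shortest Δλ from -47.3° to +45.7° is +93.0°.
Midpoint longitude = -47.3° + (+93.0°)/2 = -47.3° + 46.5° = -0.8°.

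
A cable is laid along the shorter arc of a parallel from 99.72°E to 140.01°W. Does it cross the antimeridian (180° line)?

Yes

Naïve |-140.01 − 99.72| = 239.73° > 180°, so the shorter arc goes the other way round — across 180°.
Signed shortest Δλ = ((-140.01 − 99.72 + 180) mod 360) − 180 = 120.27°.
Going east by 120.27° from +99.72° passes through 180° before reaching -140.01°.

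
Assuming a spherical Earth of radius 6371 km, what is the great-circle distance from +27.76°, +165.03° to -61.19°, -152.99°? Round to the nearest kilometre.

10589 km

Δλ = -152.99 − 165.03 = -318.02°; wrapped into (−180°, 180°]: 41.98°.
Δφ = -61.19 − 27.76 = -88.95°.
a = sin²(Δφ/2) + cos φ₁ · cos φ₂ · sin²(Δλ/2) = 0.545555.
c = 2·atan2(√a, √(1−a)) = 1.66203 rad → d = 6371·c ≈ 10588.81 km.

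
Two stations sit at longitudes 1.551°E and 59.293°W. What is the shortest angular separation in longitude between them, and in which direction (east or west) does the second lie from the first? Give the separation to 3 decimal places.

60.844° west

Raw difference: -59.293 − 1.551 = -60.844°.
Normalise into (−180°, 180°]: -60.844° stays -60.844°.
Negative ⇒ the second point lies to the west; separation 60.844°.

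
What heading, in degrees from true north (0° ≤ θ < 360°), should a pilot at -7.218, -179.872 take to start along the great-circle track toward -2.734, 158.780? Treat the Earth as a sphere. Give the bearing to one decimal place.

Δλ = 158.780 − -179.872 = 338.652°; wrapped into (−180°, 180°]: -21.348°.
θ = atan2( sin Δλ · cos φ₂ , cos φ₁ · sin φ₂ − sin φ₁ · cos φ₂ · cos Δλ )
  = atan2(-0.36362, 0.06957) = -79.169° → normalised to [0°, 360°): 280.831°.

280.8°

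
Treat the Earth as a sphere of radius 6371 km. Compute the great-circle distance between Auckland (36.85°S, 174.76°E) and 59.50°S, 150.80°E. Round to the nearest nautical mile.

1645 nmi

Δλ = 150.80 − 174.76 = -23.96°.
Δφ = -59.50 − -36.85 = -22.65°.
a = sin²(Δφ/2) + cos φ₁ · cos φ₂ · sin²(Δλ/2) = 0.056061.
c = 2·atan2(√a, √(1−a)) = 0.47809 rad → d = 6371·c ≈ 3045.88 km ≈ 1644.64 nmi.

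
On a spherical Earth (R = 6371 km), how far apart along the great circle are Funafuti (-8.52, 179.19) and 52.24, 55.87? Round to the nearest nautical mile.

Δλ = 55.87 − 179.19 = -123.32°.
Δφ = 52.24 − -8.52 = 60.76°.
a = sin²(Δφ/2) + cos φ₁ · cos φ₂ · sin²(Δλ/2) = 0.724896.
c = 2·atan2(√a, √(1−a)) = 2.03733 rad → d = 6371·c ≈ 12979.82 km ≈ 7008.54 nmi.

7009 nmi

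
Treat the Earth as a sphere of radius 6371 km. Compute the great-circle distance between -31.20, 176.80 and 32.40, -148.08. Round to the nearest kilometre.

Δλ = -148.08 − 176.80 = -324.88°; wrapped into (−180°, 180°]: 35.12°.
Δφ = 32.40 − -31.20 = 63.60°.
a = sin²(Δφ/2) + cos φ₁ · cos φ₂ · sin²(Δλ/2) = 0.343422.
c = 2·atan2(√a, √(1−a)) = 1.25228 rad → d = 6371·c ≈ 7978.29 km.

7978 km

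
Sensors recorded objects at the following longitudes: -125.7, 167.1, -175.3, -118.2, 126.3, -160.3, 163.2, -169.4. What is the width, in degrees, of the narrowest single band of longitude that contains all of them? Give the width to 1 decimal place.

Sort the longitudes: -175.3°, -169.4°, -160.3°, -125.7°, -118.2°, +126.3°, +163.2°, +167.1°.
Eastward gaps between consecutive values (wrapping around): 5.9°, 9.1°, 34.6°, 7.5°, 244.5°, 36.9°, 3.9°, 17.6°.
Largest gap = 244.5° ⇒ minimal covering band is its complement: 360° − 244.5° = 115.5°.
Band runs from +126.3° eastward to -118.2°, crossing the antimeridian.

115.5°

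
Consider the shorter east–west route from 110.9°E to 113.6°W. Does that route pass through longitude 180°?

Yes

Naïve |-113.6 − 110.9| = 224.5° > 180°, so the shorter arc goes the other way round — across 180°.
Signed shortest Δλ = ((-113.6 − 110.9 + 180) mod 360) − 180 = 135.5°.
Going east by 135.5° from +110.9° passes through 180° before reaching -113.6°.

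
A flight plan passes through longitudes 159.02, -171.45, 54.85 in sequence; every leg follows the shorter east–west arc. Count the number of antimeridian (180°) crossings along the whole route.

Leg 1: +159.02° → -171.45°, shortest Δλ = 29.53° (east) — crosses 180°.
Leg 2: -171.45° → +54.85°, shortest Δλ = -133.7° (west) — crosses 180°.
Total crossings: 2.

2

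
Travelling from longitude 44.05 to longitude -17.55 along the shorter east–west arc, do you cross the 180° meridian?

No

Signed shortest Δλ = ((-17.55 − 44.05 + 180) mod 360) − 180 = -61.6°.
Going west by 61.6° from +44.05° reaches -17.55° without touching 180°.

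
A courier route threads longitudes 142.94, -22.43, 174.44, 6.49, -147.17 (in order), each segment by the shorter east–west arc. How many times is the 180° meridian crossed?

1

Leg 1: +142.94° → -22.43°, shortest Δλ = -165.37° (west) — does not cross 180°.
Leg 2: -22.43° → +174.44°, shortest Δλ = -163.13° (west) — crosses 180°.
Leg 3: +174.44° → +6.49°, shortest Δλ = -167.95° (west) — does not cross 180°.
Leg 4: +6.49° → -147.17°, shortest Δλ = -153.66° (west) — does not cross 180°.
Total crossings: 1.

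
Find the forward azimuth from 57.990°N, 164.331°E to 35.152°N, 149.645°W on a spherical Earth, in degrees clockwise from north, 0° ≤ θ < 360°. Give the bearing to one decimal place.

Δλ = -149.645 − 164.331 = -313.976°; wrapped into (−180°, 180°]: 46.024°.
θ = atan2( sin Δλ · cos φ₂ , cos φ₁ · sin φ₂ − sin φ₁ · cos φ₂ · cos Δλ )
  = atan2(0.58839, -0.17622) = 106.673° → normalised to [0°, 360°): 106.673°.

106.7°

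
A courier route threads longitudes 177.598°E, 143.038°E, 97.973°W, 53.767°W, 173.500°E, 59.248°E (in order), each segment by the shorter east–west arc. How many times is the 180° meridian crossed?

2

Leg 1: +177.598° → +143.038°, shortest Δλ = -34.56° (west) — does not cross 180°.
Leg 2: +143.038° → -97.973°, shortest Δλ = 118.989° (east) — crosses 180°.
Leg 3: -97.973° → -53.767°, shortest Δλ = 44.206° (east) — does not cross 180°.
Leg 4: -53.767° → +173.500°, shortest Δλ = -132.733° (west) — crosses 180°.
Leg 5: +173.500° → +59.248°, shortest Δλ = -114.252° (west) — does not cross 180°.
Total crossings: 2.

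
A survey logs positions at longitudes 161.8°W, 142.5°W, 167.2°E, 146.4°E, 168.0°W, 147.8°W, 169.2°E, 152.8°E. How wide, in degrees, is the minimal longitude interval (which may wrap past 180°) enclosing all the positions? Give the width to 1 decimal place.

71.1°

Sort the longitudes: -168.0°, -161.8°, -147.8°, -142.5°, +146.4°, +152.8°, +167.2°, +169.2°.
Eastward gaps between consecutive values (wrapping around): 6.2°, 14.0°, 5.3°, 288.9°, 6.4°, 14.4°, 2.0°, 22.8°.
Largest gap = 288.9° ⇒ minimal covering band is its complement: 360° − 288.9° = 71.1°.
Band runs from +146.4° eastward to -142.5°, crossing the antimeridian.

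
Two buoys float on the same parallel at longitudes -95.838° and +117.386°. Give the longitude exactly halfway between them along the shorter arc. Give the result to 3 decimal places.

-169.226°

Signed shortest Δλ from -95.838° to +117.386° is -146.776°.
Midpoint longitude = -95.838° + (-146.776°)/2 = -95.838° − 73.388° = -169.226°.
(The naïve average (-95.838 + +117.386)/2 = 10.774° is on the wrong side of the globe.)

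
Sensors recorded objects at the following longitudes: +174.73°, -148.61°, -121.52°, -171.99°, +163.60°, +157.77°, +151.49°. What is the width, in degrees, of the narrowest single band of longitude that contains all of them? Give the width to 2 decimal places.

86.99°

Sort the longitudes: -171.99°, -148.61°, -121.52°, +151.49°, +157.77°, +163.60°, +174.73°.
Eastward gaps between consecutive values (wrapping around): 23.38°, 27.09°, 273.01°, 6.28°, 5.83°, 11.13°, 13.28°.
Largest gap = 273.01° ⇒ minimal covering band is its complement: 360° − 273.01° = 86.99°.
Band runs from +151.49° eastward to -121.52°, crossing the antimeridian.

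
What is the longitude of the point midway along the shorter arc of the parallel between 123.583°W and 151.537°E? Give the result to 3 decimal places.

166.023°W

Signed shortest Δλ from -123.583° to +151.537° is -84.880°.
Midpoint longitude = -123.583° + (-84.880°)/2 = -123.583° − 42.440° = -166.023°.
(The naïve average (-123.583 + +151.537)/2 = 13.977° is on the wrong side of the globe.)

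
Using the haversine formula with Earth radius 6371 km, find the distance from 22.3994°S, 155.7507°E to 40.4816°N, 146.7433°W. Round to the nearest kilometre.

Δλ = -146.7433 − 155.7507 = -302.4940°; wrapped into (−180°, 180°]: 57.5060°.
Δφ = 40.4816 − -22.3994 = 62.8810°.
a = sin²(Δφ/2) + cos φ₁ · cos φ₂ · sin²(Δλ/2) = 0.434803.
c = 2·atan2(√a, √(1−a)) = 1.44003 rad → d = 6371·c ≈ 9174.42 km.

9174 km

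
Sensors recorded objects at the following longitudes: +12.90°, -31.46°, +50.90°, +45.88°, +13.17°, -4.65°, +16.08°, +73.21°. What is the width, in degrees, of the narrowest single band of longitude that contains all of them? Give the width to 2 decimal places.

Sort the longitudes: -31.46°, -4.65°, +12.90°, +13.17°, +16.08°, +45.88°, +50.90°, +73.21°.
Eastward gaps between consecutive values (wrapping around): 26.81°, 17.55°, 0.27°, 2.91°, 29.80°, 5.02°, 22.31°, 255.33°.
Largest gap = 255.33° ⇒ minimal covering band is its complement: 360° − 255.33° = 104.67°.
Band runs from -31.46° eastward to +73.21°.

104.67°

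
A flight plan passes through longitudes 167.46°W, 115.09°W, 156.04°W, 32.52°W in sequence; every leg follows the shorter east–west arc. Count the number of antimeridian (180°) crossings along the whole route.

0

Leg 1: -167.46° → -115.09°, shortest Δλ = 52.37° (east) — does not cross 180°.
Leg 2: -115.09° → -156.04°, shortest Δλ = -40.95° (west) — does not cross 180°.
Leg 3: -156.04° → -32.52°, shortest Δλ = 123.52° (east) — does not cross 180°.
Total crossings: 0.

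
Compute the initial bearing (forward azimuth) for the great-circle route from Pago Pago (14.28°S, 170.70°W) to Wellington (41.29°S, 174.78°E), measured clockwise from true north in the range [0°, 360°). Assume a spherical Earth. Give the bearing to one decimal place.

202.3°

Δλ = 174.78 − -170.70 = 345.48°; wrapped into (−180°, 180°]: -14.52°.
θ = atan2( sin Δλ · cos φ₂ , cos φ₁ · sin φ₂ − sin φ₁ · cos φ₂ · cos Δλ )
  = atan2(-0.18838, -0.46007) = -157.732° → normalised to [0°, 360°): 202.268°.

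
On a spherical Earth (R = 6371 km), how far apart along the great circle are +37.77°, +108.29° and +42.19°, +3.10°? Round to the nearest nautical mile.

4506 nmi

Δλ = 3.10 − 108.29 = -105.19°.
Δφ = 42.19 − 37.77 = 4.42°.
a = sin²(Δφ/2) + cos φ₁ · cos φ₂ · sin²(Δλ/2) = 0.371058.
c = 2·atan2(√a, √(1−a)) = 1.30996 rad → d = 6371·c ≈ 8345.78 km ≈ 4506.36 nmi.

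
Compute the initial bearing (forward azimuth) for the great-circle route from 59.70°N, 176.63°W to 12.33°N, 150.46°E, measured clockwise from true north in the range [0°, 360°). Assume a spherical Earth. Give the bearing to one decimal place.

Δλ = 150.46 − -176.63 = 327.09°; wrapped into (−180°, 180°]: -32.91°.
θ = atan2( sin Δλ · cos φ₂ , cos φ₁ · sin φ₂ − sin φ₁ · cos φ₂ · cos Δλ )
  = atan2(-0.53079, -0.60039) = -138.521° → normalised to [0°, 360°): 221.479°.

221.5°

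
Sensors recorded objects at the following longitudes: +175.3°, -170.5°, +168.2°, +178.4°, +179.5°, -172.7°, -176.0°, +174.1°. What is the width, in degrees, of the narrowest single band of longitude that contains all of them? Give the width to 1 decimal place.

21.3°

Sort the longitudes: -176.0°, -172.7°, -170.5°, +168.2°, +174.1°, +175.3°, +178.4°, +179.5°.
Eastward gaps between consecutive values (wrapping around): 3.3°, 2.2°, 338.7°, 5.9°, 1.2°, 3.1°, 1.1°, 4.5°.
Largest gap = 338.7° ⇒ minimal covering band is its complement: 360° − 338.7° = 21.3°.
Band runs from +168.2° eastward to -170.5°, crossing the antimeridian.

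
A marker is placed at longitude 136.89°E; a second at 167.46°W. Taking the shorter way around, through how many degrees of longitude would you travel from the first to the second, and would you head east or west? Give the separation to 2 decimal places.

Raw difference: -167.46 − 136.89 = -304.35°.
Normalise into (−180°, 180°]: -304.35° + 360° = 55.65°.
Positive ⇒ the second point lies to the east; separation 55.65°.

55.65° east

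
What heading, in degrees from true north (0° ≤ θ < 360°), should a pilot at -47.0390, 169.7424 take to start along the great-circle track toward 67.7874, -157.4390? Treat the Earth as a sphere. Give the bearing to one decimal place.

13.3°

Δλ = -157.4390 − 169.7424 = -327.1814°; wrapped into (−180°, 180°]: 32.8186°.
θ = atan2( sin Δλ · cos φ₂ , cos φ₁ · sin φ₂ − sin φ₁ · cos φ₂ · cos Δλ )
  = atan2(0.20489, 0.86343) = 13.349° → normalised to [0°, 360°): 13.349°.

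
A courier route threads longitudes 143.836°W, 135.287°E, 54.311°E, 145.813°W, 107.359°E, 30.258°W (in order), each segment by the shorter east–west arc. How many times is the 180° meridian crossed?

Leg 1: -143.836° → +135.287°, shortest Δλ = -80.877° (west) — crosses 180°.
Leg 2: +135.287° → +54.311°, shortest Δλ = -80.976° (west) — does not cross 180°.
Leg 3: +54.311° → -145.813°, shortest Δλ = 159.876° (east) — crosses 180°.
Leg 4: -145.813° → +107.359°, shortest Δλ = -106.828° (west) — crosses 180°.
Leg 5: +107.359° → -30.258°, shortest Δλ = -137.617° (west) — does not cross 180°.
Total crossings: 3.

3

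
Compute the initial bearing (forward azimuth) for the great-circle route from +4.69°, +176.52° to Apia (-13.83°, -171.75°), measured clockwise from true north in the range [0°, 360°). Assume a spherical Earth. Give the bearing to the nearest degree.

Δλ = -171.75 − 176.52 = -348.27°; wrapped into (−180°, 180°]: 11.73°.
θ = atan2( sin Δλ · cos φ₂ , cos φ₁ · sin φ₂ − sin φ₁ · cos φ₂ · cos Δλ )
  = atan2(0.19741, -0.31598) = 148.005° → normalised to [0°, 360°): 148.005°.

148°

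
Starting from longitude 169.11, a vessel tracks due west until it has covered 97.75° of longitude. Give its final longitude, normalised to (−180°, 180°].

+71.36°

Start at +169.11°; shift −97.75° → +71.36°.
+71.36° already lies in (−180°, 180°].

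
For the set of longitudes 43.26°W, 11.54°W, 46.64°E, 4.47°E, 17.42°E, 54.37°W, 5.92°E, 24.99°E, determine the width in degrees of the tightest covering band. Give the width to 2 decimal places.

Sort the longitudes: -54.37°, -43.26°, -11.54°, +4.47°, +5.92°, +17.42°, +24.99°, +46.64°.
Eastward gaps between consecutive values (wrapping around): 11.11°, 31.72°, 16.01°, 1.45°, 11.50°, 7.57°, 21.65°, 258.99°.
Largest gap = 258.99° ⇒ minimal covering band is its complement: 360° − 258.99° = 101.01°.
Band runs from -54.37° eastward to +46.64°.

101.01°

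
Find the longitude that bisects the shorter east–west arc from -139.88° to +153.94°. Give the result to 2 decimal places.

-172.97°

Signed shortest Δλ from -139.88° to +153.94° is -66.18°.
Midpoint longitude = -139.88° + (-66.18°)/2 = -139.88° − 33.09° = -172.97°.
(The naïve average (-139.88 + +153.94)/2 = 7.03° is on the wrong side of the globe.)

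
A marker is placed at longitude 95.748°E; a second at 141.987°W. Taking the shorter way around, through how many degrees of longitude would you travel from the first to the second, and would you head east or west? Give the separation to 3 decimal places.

Raw difference: -141.987 − 95.748 = -237.735°.
Normalise into (−180°, 180°]: -237.735° + 360° = 122.265°.
Positive ⇒ the second point lies to the east; separation 122.265°.

122.265° east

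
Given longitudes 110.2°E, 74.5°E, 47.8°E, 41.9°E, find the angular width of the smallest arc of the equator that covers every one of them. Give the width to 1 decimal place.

68.3°

Sort the longitudes: +41.9°, +47.8°, +74.5°, +110.2°.
Eastward gaps between consecutive values (wrapping around): 5.9°, 26.7°, 35.7°, 291.7°.
Largest gap = 291.7° ⇒ minimal covering band is its complement: 360° − 291.7° = 68.3°.
Band runs from +41.9° eastward to +110.2°.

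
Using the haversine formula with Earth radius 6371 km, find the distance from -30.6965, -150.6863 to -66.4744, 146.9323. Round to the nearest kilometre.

5689 km

Δλ = 146.9323 − -150.6863 = 297.6186°; wrapped into (−180°, 180°]: -62.3814°.
Δφ = -66.4744 − -30.6965 = -35.7779°.
a = sin²(Δφ/2) + cos φ₁ · cos φ₂ · sin²(Δλ/2) = 0.186412.
c = 2·atan2(√a, √(1−a)) = 0.89288 rad → d = 6371·c ≈ 5688.51 km.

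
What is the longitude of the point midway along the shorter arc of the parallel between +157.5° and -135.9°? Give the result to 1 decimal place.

Signed shortest Δλ from +157.5° to -135.9° is +66.6°.
Midpoint longitude = +157.5° + (+66.6°)/2 = +157.5° + 33.3° = +190.8°.
Normalise into (−180°, 180°]: -169.2°.
(The naïve average (+157.5 + -135.9)/2 = 10.8° is on the wrong side of the globe.)

-169.2°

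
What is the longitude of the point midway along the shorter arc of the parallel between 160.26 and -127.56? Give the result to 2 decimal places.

-163.65°

Signed shortest Δλ from +160.26° to -127.56° is +72.18°.
Midpoint longitude = +160.26° + (+72.18°)/2 = +160.26° + 36.09° = +196.35°.
Normalise into (−180°, 180°]: -163.65°.
(The naïve average (+160.26 + -127.56)/2 = 16.35° is on the wrong side of the globe.)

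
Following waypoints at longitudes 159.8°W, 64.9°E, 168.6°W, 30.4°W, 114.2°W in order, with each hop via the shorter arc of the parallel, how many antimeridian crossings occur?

Leg 1: -159.8° → +64.9°, shortest Δλ = -135.3° (west) — crosses 180°.
Leg 2: +64.9° → -168.6°, shortest Δλ = 126.5° (east) — crosses 180°.
Leg 3: -168.6° → -30.4°, shortest Δλ = 138.2° (east) — does not cross 180°.
Leg 4: -30.4° → -114.2°, shortest Δλ = -83.8° (west) — does not cross 180°.
Total crossings: 2.

2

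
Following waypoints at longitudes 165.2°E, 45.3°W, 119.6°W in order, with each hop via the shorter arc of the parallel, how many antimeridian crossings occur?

Leg 1: +165.2° → -45.3°, shortest Δλ = 149.5° (east) — crosses 180°.
Leg 2: -45.3° → -119.6°, shortest Δλ = -74.3° (west) — does not cross 180°.
Total crossings: 1.

1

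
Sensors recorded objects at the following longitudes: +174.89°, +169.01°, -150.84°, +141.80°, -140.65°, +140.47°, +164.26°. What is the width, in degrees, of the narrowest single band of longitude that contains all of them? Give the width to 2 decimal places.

78.88°

Sort the longitudes: -150.84°, -140.65°, +140.47°, +141.80°, +164.26°, +169.01°, +174.89°.
Eastward gaps between consecutive values (wrapping around): 10.19°, 281.12°, 1.33°, 22.46°, 4.75°, 5.88°, 34.27°.
Largest gap = 281.12° ⇒ minimal covering band is its complement: 360° − 281.12° = 78.88°.
Band runs from +140.47° eastward to -140.65°, crossing the antimeridian.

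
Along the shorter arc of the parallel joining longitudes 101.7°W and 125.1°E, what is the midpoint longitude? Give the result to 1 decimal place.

168.3°W

Signed shortest Δλ from -101.7° to +125.1° is -133.2°.
Midpoint longitude = -101.7° + (-133.2°)/2 = -101.7° − 66.6° = -168.3°.
(The naïve average (-101.7 + +125.1)/2 = 11.7° is on the wrong side of the globe.)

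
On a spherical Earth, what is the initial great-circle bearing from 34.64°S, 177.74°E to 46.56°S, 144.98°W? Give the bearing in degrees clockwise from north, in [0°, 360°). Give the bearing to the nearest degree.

Δλ = -144.98 − 177.74 = -322.72°; wrapped into (−180°, 180°]: 37.28°.
θ = atan2( sin Δλ · cos φ₂ , cos φ₁ · sin φ₂ − sin φ₁ · cos φ₂ · cos Δλ )
  = atan2(0.41648, -0.28640) = 124.515° → normalised to [0°, 360°): 124.515°.

125°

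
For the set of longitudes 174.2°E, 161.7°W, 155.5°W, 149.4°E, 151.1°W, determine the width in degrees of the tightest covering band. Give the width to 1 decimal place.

Sort the longitudes: -161.7°, -155.5°, -151.1°, +149.4°, +174.2°.
Eastward gaps between consecutive values (wrapping around): 6.2°, 4.4°, 300.5°, 24.8°, 24.1°.
Largest gap = 300.5° ⇒ minimal covering band is its complement: 360° − 300.5° = 59.5°.
Band runs from +149.4° eastward to -151.1°, crossing the antimeridian.

59.5°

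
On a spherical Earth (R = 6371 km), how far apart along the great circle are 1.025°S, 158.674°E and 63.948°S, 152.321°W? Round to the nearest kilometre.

8039 km

Δλ = -152.321 − 158.674 = -310.995°; wrapped into (−180°, 180°]: 49.005°.
Δφ = -63.948 − -1.025 = -62.923°.
a = sin²(Δφ/2) + cos φ₁ · cos φ₂ · sin²(Δλ/2) = 0.347936.
c = 2·atan2(√a, √(1−a)) = 1.26177 rad → d = 6371·c ≈ 8038.76 km.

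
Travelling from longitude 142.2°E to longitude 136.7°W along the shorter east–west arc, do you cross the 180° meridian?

Naïve |-136.7 − 142.2| = 278.9° > 180°, so the shorter arc goes the other way round — across 180°.
Signed shortest Δλ = ((-136.7 − 142.2 + 180) mod 360) − 180 = 81.1°.
Going east by 81.1° from +142.2° passes through 180° before reaching -136.7°.

Yes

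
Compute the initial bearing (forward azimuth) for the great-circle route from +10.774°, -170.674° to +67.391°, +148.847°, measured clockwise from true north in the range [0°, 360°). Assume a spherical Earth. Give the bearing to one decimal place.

343.7°

Δλ = 148.847 − -170.674 = 319.521°; wrapped into (−180°, 180°]: -40.479°.
θ = atan2( sin Δλ · cos φ₂ , cos φ₁ · sin φ₂ − sin φ₁ · cos φ₂ · cos Δλ )
  = atan2(-0.24957, 0.85221) = -16.322° → normalised to [0°, 360°): 343.678°.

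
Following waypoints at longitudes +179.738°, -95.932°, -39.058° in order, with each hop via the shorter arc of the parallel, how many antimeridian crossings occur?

1

Leg 1: +179.738° → -95.932°, shortest Δλ = 84.33° (east) — crosses 180°.
Leg 2: -95.932° → -39.058°, shortest Δλ = 56.874° (east) — does not cross 180°.
Total crossings: 1.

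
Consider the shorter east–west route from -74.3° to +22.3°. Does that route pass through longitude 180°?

Signed shortest Δλ = ((22.3 − -74.3 + 180) mod 360) − 180 = 96.6°.
Going east by 96.6° from -74.3° reaches +22.3° without touching 180°.

No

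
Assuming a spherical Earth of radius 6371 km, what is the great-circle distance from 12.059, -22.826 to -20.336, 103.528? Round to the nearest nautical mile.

7687 nmi

Δλ = 103.528 − -22.826 = 126.354°.
Δφ = -20.336 − 12.059 = -32.395°.
a = sin²(Δφ/2) + cos φ₁ · cos φ₂ · sin²(Δλ/2) = 0.808082.
c = 2·atan2(√a, √(1−a)) = 2.23466 rad → d = 6371·c ≈ 14237.02 km ≈ 7687.38 nmi.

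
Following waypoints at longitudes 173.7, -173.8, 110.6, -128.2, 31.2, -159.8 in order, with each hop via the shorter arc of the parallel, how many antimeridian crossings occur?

4

Leg 1: +173.7° → -173.8°, shortest Δλ = 12.5° (east) — crosses 180°.
Leg 2: -173.8° → +110.6°, shortest Δλ = -75.6° (west) — crosses 180°.
Leg 3: +110.6° → -128.2°, shortest Δλ = 121.2° (east) — crosses 180°.
Leg 4: -128.2° → +31.2°, shortest Δλ = 159.4° (east) — does not cross 180°.
Leg 5: +31.2° → -159.8°, shortest Δλ = 169.0° (east) — crosses 180°.
Total crossings: 4.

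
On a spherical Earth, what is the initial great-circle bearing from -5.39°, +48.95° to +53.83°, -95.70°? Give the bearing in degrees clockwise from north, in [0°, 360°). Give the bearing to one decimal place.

335.8°

Δλ = -95.70 − 48.95 = -144.65°.
θ = atan2( sin Δλ · cos φ₂ , cos φ₁ · sin φ₂ − sin φ₁ · cos φ₂ · cos Δλ )
  = atan2(-0.34146, 0.75848) = -24.237° → normalised to [0°, 360°): 335.763°.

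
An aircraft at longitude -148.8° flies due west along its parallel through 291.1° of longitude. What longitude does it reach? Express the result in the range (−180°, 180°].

Start at -148.8°; shift −291.1° → -439.9°.
-439.9° lies outside (−180°, 180°]; add 360° → -79.9°.

-79.9°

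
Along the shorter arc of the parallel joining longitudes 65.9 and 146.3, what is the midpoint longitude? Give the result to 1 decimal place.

Signed shortest Δλ from +65.9° to +146.3° is +80.4°.
Midpoint longitude = +65.9° + (+80.4°)/2 = +65.9° + 40.2° = +106.1°.

+106.1°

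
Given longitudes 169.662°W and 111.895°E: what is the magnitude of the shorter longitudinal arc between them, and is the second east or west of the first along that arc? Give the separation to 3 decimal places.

Raw difference: 111.895 − -169.662 = 281.557°.
Normalise into (−180°, 180°]: 281.557° − 360° = -78.443°.
Negative ⇒ the second point lies to the west; separation 78.443°.

78.443° west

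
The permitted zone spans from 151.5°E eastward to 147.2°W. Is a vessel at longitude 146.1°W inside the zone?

No

Band width going east from +151.5° to -147.2°: ((-147.2 − 151.5) mod 360) = 61.3°.
Offset of -146.1° east of the west edge: ((-146.1 − 151.5) mod 360) = 62.4°.
62.4° > 61.3° ⇒ outside.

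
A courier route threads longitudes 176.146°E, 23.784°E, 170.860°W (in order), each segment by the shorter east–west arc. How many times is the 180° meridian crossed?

1

Leg 1: +176.146° → +23.784°, shortest Δλ = -152.362° (west) — does not cross 180°.
Leg 2: +23.784° → -170.860°, shortest Δλ = 165.356° (east) — crosses 180°.
Total crossings: 1.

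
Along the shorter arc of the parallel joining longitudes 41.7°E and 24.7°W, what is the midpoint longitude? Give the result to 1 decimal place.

Signed shortest Δλ from +41.7° to -24.7° is -66.4°.
Midpoint longitude = +41.7° + (-66.4°)/2 = +41.7° − 33.2° = +8.5°.

8.5°E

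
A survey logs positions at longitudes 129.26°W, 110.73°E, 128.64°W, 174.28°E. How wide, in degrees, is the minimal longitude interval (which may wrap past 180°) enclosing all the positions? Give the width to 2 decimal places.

120.63°

Sort the longitudes: -129.26°, -128.64°, +110.73°, +174.28°.
Eastward gaps between consecutive values (wrapping around): 0.62°, 239.37°, 63.55°, 56.46°.
Largest gap = 239.37° ⇒ minimal covering band is its complement: 360° − 239.37° = 120.63°.
Band runs from +110.73° eastward to -128.64°, crossing the antimeridian.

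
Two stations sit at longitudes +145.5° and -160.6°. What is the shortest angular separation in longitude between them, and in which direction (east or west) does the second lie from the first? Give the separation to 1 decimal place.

Raw difference: -160.6 − 145.5 = -306.1°.
Normalise into (−180°, 180°]: -306.1° + 360° = 53.9°.
Positive ⇒ the second point lies to the east; separation 53.9°.

53.9° east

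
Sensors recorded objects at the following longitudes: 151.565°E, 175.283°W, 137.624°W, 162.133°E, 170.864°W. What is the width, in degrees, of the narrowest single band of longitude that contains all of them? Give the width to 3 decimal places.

Sort the longitudes: -175.283°, -170.864°, -137.624°, +151.565°, +162.133°.
Eastward gaps between consecutive values (wrapping around): 4.419°, 33.240°, 289.189°, 10.568°, 22.584°.
Largest gap = 289.189° ⇒ minimal covering band is its complement: 360° − 289.189° = 70.811°.
Band runs from +151.565° eastward to -137.624°, crossing the antimeridian.

70.811°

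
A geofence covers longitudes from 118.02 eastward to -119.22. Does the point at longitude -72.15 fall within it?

No

Band width going east from +118.02° to -119.22°: ((-119.22 − 118.02) mod 360) = 122.76°.
Offset of -72.15° east of the west edge: ((-72.15 − 118.02) mod 360) = 169.83°.
169.83° > 122.76° ⇒ outside.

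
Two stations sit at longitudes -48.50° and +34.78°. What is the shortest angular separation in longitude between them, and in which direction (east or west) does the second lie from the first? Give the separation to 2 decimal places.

83.28° east

Raw difference: 34.78 − -48.50 = 83.28°.
Normalise into (−180°, 180°]: 83.28° stays 83.28°.
Positive ⇒ the second point lies to the east; separation 83.28°.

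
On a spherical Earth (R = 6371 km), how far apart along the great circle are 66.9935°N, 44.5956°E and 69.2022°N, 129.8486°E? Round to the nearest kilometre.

3259 km

Δλ = 129.8486 − 44.5956 = 85.2530°.
Δφ = 69.2022 − 66.9935 = 2.2087°.
a = sin²(Δφ/2) + cos φ₁ · cos φ₂ · sin²(Δλ/2) = 0.064016.
c = 2·atan2(√a, √(1−a)) = 0.51159 rad → d = 6371·c ≈ 3259.34 km.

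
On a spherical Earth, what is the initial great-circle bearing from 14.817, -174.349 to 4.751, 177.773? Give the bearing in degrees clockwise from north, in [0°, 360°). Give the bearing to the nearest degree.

218°

Δλ = 177.773 − -174.349 = 352.122°; wrapped into (−180°, 180°]: -7.878°.
θ = atan2( sin Δλ · cos φ₂ , cos φ₁ · sin φ₂ − sin φ₁ · cos φ₂ · cos Δλ )
  = atan2(-0.13659, -0.17238) = -141.606° → normalised to [0°, 360°): 218.394°.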